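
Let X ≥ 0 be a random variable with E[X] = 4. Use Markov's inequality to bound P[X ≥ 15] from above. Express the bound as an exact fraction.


μ = E[X] = 4, a = 15.
Markov: P[X ≥ 15] ≤ μ/a = (4)/15 = 4/15.
Numerically: ≈ 0.267.
(Since a = 15 > μ = 4.000, the bound 4/15 is < 1 and informative.)

P[X ≥ 15] ≤ 4/15 ≈ 0.267.


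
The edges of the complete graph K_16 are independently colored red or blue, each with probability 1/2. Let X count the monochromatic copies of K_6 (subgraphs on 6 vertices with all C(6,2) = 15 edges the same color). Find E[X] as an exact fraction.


Let X = Σ_S X_S over the C(16, 6) = 8008 subsets S of size 6, where X_S = 1 if the K_6 on S is monochromatic.
For a fixed S, the K_6 on S has C(6, 2) = 15 edges. P[all 15 edges red] = (1/2)^15, and likewise for blue, so P[monochromatic] = 2·(1/2)^15 = 2^{1 − 15} = 1/16384.
By linearity: E[X] = C(16, 6) · 2^{1 − 15} = 8008 · 1/16384 = 1001/2048.
Numerically: E[X] ≈ 0.488770.

E[X] = C(16,6)·2^(1−C(6,2)) = 1001/2048 ≈ 0.488770.


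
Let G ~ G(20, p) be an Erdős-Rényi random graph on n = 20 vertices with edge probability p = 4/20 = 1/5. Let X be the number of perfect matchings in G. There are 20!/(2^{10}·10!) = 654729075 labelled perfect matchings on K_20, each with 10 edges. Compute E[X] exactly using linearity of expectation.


K_20 has 20!/(2^{10}·10!) = 654729075 labelled perfect matchings.
For each such perfect matching H, let X_H = 1 if all 10 edges of H are present in G. Then P[X_H = 1] = p^{10} = (1/5)^{10} = 1/9765625.
By linearity of expectation: E[X] = Σ_H E[X_H] = 654729075 · p^{10} = 654729075 · 1/9765625 = 26189163/390625.
Numerically: E[X] ≈ 67.044.

E[X] = 654729075 · (1/5)^{10} = 26189163/390625 ≈ 67.044.


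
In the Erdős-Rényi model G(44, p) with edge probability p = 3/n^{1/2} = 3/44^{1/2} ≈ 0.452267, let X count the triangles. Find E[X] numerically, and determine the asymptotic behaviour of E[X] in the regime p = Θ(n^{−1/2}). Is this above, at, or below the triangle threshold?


Number of potential triangles: C(44, 3) = 13244.
Each occurs with probability p³ ≈ (0.452267)³ ≈ 9.25091625e-02.
By linearity: E[X] = C(44, 3)·p³ ≈ 13244 · 9.25091625e-02 ≈ 1225.191349.
Since α = 1/2 < 1, p = c/n^{1/2} ≫ 1/n is above the triangle threshold p ~ 1/n. Asymptotically E[X] ~ (c³/6)·n^{3(1−α)} = (3³/6)·n^{1.5} → ∞; triangles are abundant w.h.p.

E[X] ≈ 1225.191349; in regime p = Θ(1/n^{1/2}) E[X] diverges (above the triangle threshold p ~ 1/n).


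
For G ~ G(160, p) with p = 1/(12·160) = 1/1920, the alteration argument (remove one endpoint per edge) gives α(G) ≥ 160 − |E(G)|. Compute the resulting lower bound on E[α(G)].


E[|E(G)|] = C(160, 2)·p = 12720 · (1/1920) = 53/8.
E[α(G)] ≥ n − E[|E(G)|] = 160 − 53/8 = 1227/8.
Numerically: ≈ 153.375000.
(This is only a lower bound; the true E[α(G)] may be larger.)

E[α(G)] ≥ 1227/8 ≈ 153.375000.


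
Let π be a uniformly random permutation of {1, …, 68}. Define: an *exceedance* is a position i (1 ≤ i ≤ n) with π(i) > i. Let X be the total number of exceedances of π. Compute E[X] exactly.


Write X = Σ_{i=1}^{68} X_i, where X_i = 1_{π(i) > i}.
For each fixed i, π(i) is uniform over {1, …, 68} (marginal of a uniform permutation), so P[π(i) > i] = (n − i)/n. Summing: Σ_{i=1}^{68} (n − i)/n = (0 + 1 + … + 67)/68 = 68(68 − 1)/(2·68) = (68 − 1)/2.
Hence E[X] = Σ_{i=1}^{68} (68 − i)/68 = 67/2 ≈ 33.500000.

E[X] = 67/2 = 33.500000.


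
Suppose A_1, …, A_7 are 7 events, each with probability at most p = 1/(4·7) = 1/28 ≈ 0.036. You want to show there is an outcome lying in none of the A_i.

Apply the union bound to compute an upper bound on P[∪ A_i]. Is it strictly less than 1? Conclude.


Union bound: P[∪_{i=1}^{7} A_i] ≤ Σ_i P[A_i] ≤ 7·p = 7·(1/28) = 1/4.
Numerically: 1/4 ≈ 0.250.
Is 1/4 < 1? YES.
Since P[∪ A_i] ≤ 1/4 < 1, the complement has P[∩ A_i^c] ≥ 1 − 1/4 = 3/4 > 0, so some outcome avoids every A_i.

7·p = 1/4 ≈ 0.250; existence CERTIFIED by the union bound.


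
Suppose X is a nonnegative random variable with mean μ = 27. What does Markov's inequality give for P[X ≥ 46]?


μ = E[X] = 27, a = 46.
Markov: P[X ≥ 46] ≤ μ/a = (27)/46 = 27/46.
Numerically: ≈ 0.586957.
(Since a = 46 > μ = 27.000000, the bound 27/46 is < 1 and informative.)

P[X ≥ 46] ≤ 27/46 ≈ 0.586957.


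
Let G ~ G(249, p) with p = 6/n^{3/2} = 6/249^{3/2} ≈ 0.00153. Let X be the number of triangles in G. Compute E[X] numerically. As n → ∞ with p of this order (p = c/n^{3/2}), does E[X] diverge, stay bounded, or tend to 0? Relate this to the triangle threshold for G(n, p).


Number of potential triangles: C(249, 3) = 2542124.
Each occurs with probability p³ ≈ (0.00153)³ ≈ 3.56087e-09.
By linearity: E[X] = C(249, 3)·p³ ≈ 2542124 · 3.56087e-09 ≈ 0.009.
Since α = 3/2 > 1, p = c/n^{3/2} = o(1/n) is below the triangle threshold p ~ 1/n. Asymptotically E[X] ~ (c³/6)·n^{3(1−α)} = (6³/6)·n^{-1.5} → 0, so by Markov's inequality G has no triangles w.h.p.

E[X] ≈ 0.009; in regime p = Θ(1/n^{3/2}) E[X] tends to 0 (below the triangle threshold p ~ 1/n).


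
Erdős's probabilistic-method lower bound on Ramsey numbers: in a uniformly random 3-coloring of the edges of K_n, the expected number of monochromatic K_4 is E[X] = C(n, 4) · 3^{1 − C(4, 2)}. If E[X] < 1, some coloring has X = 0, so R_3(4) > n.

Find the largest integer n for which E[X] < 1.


We need C(n, 4) · 3^{1 − 6} < 1, i.e. C(n, 4) < 3^{6 − 1} = 243.
Check values of n near the boundary:
  n = 5: C(5, 4) = 5; 5 < 243? YES
  n = 6: C(6, 4) = 15; 15 < 243? YES
  n = 7: C(7, 4) = 35; 35 < 243? YES
  n = 8: C(8, 4) = 70; 70 < 243? YES
  n = 9: C(9, 4) = 126; 126 < 243? YES
  n = 10: C(10, 4) = 210; 210 < 243? YES
  n = 11: C(11, 4) = 330; 330 < 243? NO
  n = 12: C(12, 4) = 495; 495 < 243? NO
The largest n with C(n, 4) < 243 is n = 10 (where E[X] = 70/81 ≈ 0.86420). Hence R_3(4) > 10, i.e. R_3(4) ≥ 11.

Largest n = 10; hence R_3(4) > 10.


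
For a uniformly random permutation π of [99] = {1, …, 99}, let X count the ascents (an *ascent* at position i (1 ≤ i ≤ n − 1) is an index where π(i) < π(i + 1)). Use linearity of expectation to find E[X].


Write X = Σ X_I over i = 1, …, 98, with X_I the indicator of one ascent.
There are 98 indicators.
For each fixed i, the pair (π(i), π(i+1)) is a uniformly random ordered pair of distinct values from {1, …, 99}; by symmetry P[π(i) < π(i+1)] = 1/2.
By linearity: E[X] = 98 · (1/2) = (99 − 1) · (1/2) = 49 ≈ 49.0000.

E[X] = 49 = 49.0000.


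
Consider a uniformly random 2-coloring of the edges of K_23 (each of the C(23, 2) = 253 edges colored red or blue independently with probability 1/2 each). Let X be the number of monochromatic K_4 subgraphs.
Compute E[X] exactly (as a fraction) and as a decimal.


Let X = Σ_S X_S over the C(23, 4) = 8855 subsets S of size 4, where X_S = 1 if the K_4 on S is monochromatic.
For a fixed S, the K_4 on S has C(4, 2) = 6 edges. P[all 6 edges red] = (1/2)^6, and likewise for blue, so P[monochromatic] = 2·(1/2)^6 = 2^{1 − 6} = 1/32.
Summing: E[X] = C(23, 4) · 2^{1 − 6} = 8855 · 1/32 = 8855/32.
Numerically: E[X] ≈ 276.718750.

E[X] = C(23,4)·2^(1−C(4,2)) = 8855/32 ≈ 276.718750.


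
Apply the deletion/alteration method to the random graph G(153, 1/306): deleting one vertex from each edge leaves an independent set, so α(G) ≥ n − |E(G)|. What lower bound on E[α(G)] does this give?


E[|E(G)|] = C(153, 2)·p = 11628 · (1/306) = 38.
E[α(G)] ≥ n − E[|E(G)|] = 153 − 38 = 115.
Numerically: ≈ 115.000000.
(This is only a lower bound; the true E[α(G)] may be larger.)

E[α(G)] ≥ 115 ≈ 115.000000.


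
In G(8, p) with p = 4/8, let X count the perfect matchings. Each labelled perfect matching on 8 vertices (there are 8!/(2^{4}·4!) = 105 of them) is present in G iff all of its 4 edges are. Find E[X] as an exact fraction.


K_8 has 8!/(2^{4}·4!) = 105 labelled perfect matchings.
For each such perfect matching H, let X_H = 1 if all 4 edges of H are present in G. Then P[X_H = 1] = p^{4} = (1/2)^{4} = 1/16.
By linearity of expectation: E[X] = Σ_H E[X_H] = 105 · p^{4} = 105 · 1/16 = 105/16.
Numerically: E[X] ≈ 6.5625.

E[X] = 105 · (1/2)^{4} = 105/16 ≈ 6.5625.


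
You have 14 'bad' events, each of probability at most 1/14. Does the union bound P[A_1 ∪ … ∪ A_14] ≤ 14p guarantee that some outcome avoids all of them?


Union bound: P[∪_{i=1}^{14} A_i] ≤ Σ_i P[A_i] ≤ 14·p = 14·(1/14) = 1.
Numerically: 1 ≈ 1.000.
Is 1 < 1? NO.
Since the bound 1 is ≥ 1, the union bound is uninformative here; it does NOT by itself certify existence.

14·p = 1 ≈ 1.000; existence NOT certified by the union bound.


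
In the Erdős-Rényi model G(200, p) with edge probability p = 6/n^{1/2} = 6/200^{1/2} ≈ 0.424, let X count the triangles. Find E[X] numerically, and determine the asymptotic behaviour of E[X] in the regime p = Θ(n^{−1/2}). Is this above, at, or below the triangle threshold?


Number of potential triangles: C(200, 3) = 1313400.
Each occurs with probability p³ ≈ (0.424)³ ≈ 7.63675e-02.
By linearity: E[X] = C(200, 3)·p³ ≈ 1313400 · 7.63675e-02 ≈ 100301.117.
Since α = 1/2 < 1, p = c/n^{1/2} ≫ 1/n is above the triangle threshold p ~ 1/n. Asymptotically E[X] ~ (c³/6)·n^{3(1−α)} = (6³/6)·n^{1.5} → ∞; triangles are abundant w.h.p.

E[X] ≈ 100301.117; in regime p = Θ(1/n^{1/2}) E[X] diverges (above the triangle threshold p ~ 1/n).


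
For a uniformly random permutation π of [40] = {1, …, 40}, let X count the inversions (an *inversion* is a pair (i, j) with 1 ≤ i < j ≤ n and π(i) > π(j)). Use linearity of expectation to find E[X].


Write X = Σ X_I over the C(40, 2) = 780 pairs i < j, with X_I the indicator of one inversion.
There are 780 indicators.
For each fixed pair i < j, the values π(i) and π(j) are two distinct elements of {1, …, 40} in uniformly random order; by symmetry P[π(i) > π(j)] = 1/2.
By linearity: E[X] = 780 · (1/2) = C(40, 2) · (1/2) = 780/2 = 390 ≈ 390.000000.

E[X] = 390 = 390.000000.


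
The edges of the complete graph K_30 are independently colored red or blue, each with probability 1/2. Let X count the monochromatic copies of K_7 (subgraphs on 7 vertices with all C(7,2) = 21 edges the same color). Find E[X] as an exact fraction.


Let X = Σ_S X_S over the C(30, 7) = 2035800 subsets S of size 7, where X_S = 1 if the K_7 on S is monochromatic.
For a fixed S, the K_7 on S has C(7, 2) = 21 edges. P[all 21 edges red] = (1/2)^21, and likewise for blue, so P[monochromatic] = 2·(1/2)^21 = 2^{1 − 21} = 1/1048576.
By linearity: E[X] = C(30, 7) · 2^{1 − 21} = 2035800 · 1/1048576 = 254475/131072.
Numerically: E[X] ≈ 1.9415.

E[X] = C(30,7)·2^(1−C(7,2)) = 254475/131072 ≈ 1.9415.


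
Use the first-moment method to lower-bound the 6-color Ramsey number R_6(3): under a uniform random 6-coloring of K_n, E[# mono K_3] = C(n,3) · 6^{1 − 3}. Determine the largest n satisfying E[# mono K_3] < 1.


We need C(n, 3) · 6^{1 − 3} < 1, i.e. C(n, 3) < 6^{3 − 1} = 36.
Check values of n near the boundary:
  n = 5: C(5, 3) = 10; 10 < 36? YES
  n = 6: C(6, 3) = 20; 20 < 36? YES
  n = 7: C(7, 3) = 35; 35 < 36? YES
  n = 8: C(8, 3) = 56; 56 < 36? NO
  n = 9: C(9, 3) = 84; 84 < 36? NO
  n = 10: C(10, 3) = 120; 120 < 36? NO
The largest n with C(n, 3) < 36 is n = 7 (where E[X] = 35/36 ≈ 0.97222). Hence R_6(3) > 7, i.e. R_6(3) ≥ 8.

Largest n = 7; hence R_6(3) > 7.


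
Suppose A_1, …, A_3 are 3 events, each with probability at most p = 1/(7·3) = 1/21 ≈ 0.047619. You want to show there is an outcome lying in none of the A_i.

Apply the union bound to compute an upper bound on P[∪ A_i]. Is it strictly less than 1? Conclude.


Union bound: P[∪_{i=1}^{3} A_i] ≤ Σ_i P[A_i] ≤ 3·p = 3·(1/21) = 1/7.
Numerically: 1/7 ≈ 0.142857.
Is 1/7 < 1? YES.
Since P[∪ A_i] ≤ 1/7 < 1, the complement has P[∩ A_i^c] ≥ 1 − 1/7 = 6/7 > 0, so some outcome avoids every A_i.

3·p = 1/7 ≈ 0.142857; existence CERTIFIED by the union bound.


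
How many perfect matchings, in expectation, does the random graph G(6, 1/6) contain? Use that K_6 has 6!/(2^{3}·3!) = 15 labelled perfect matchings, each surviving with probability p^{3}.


K_6 has 6!/(2^{3}·3!) = 15 labelled perfect matchings.
For each such perfect matching H, let X_H = 1 if all 3 edges of H are present in G. Then P[X_H = 1] = p^{3} = (1/6)^{3} = 1/216.
Summing the indicators: E[X] = Σ_H E[X_H] = 15 · p^{3} = 15 · 1/216 = 5/72.
Numerically: E[X] ≈ 0.0694444.

E[X] = 15 · (1/6)^{3} = 5/72 ≈ 0.0694444.


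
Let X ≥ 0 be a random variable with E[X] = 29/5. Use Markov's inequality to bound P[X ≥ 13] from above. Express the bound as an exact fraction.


μ = E[X] = 29/5, a = 13.
Markov: P[X ≥ 13] ≤ μ/a = (29/5)/13 = 29/65.
Numerically: ≈ 0.446.
(Since a = 13 > μ = 5.800, the bound 29/65 is < 1 and informative.)

P[X ≥ 13] ≤ 29/65 ≈ 0.446.


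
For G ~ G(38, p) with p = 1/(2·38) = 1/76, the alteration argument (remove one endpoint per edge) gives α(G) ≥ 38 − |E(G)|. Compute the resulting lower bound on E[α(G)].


E[|E(G)|] = C(38, 2)·p = 703 · (1/76) = 37/4.
E[α(G)] ≥ n − E[|E(G)|] = 38 − 37/4 = 115/4.
Numerically: ≈ 28.750000.
(This is only a lower bound; the true E[α(G)] may be larger.)

E[α(G)] ≥ 115/4 ≈ 28.750000.


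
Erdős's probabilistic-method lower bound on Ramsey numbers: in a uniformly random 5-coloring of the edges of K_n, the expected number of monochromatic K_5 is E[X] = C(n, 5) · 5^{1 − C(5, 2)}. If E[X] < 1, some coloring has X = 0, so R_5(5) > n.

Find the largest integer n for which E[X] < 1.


We need C(n, 5) · 5^{1 − 10} < 1, i.e. C(n, 5) < 5^{10 − 1} = 1953125.
Check values of n near the boundary:
  n = 45: C(45, 5) = 1221759; 1221759 < 1953125? YES
  n = 46: C(46, 5) = 1370754; 1370754 < 1953125? YES
  n = 47: C(47, 5) = 1533939; 1533939 < 1953125? YES
  n = 48: C(48, 5) = 1712304; 1712304 < 1953125? YES
  n = 49: C(49, 5) = 1906884; 1906884 < 1953125? YES
  n = 50: C(50, 5) = 2118760; 2118760 < 1953125? NO
  n = 51: C(51, 5) = 2349060; 2349060 < 1953125? NO
  n = 52: C(52, 5) = 2598960; 2598960 < 1953125? NO
The largest n with C(n, 5) < 1953125 is n = 49 (where E[X] = 1906884/1953125 ≈ 0.97632). Hence R_5(5) > 49, i.e. R_5(5) ≥ 50.

Largest n = 49; hence R_5(5) > 49.


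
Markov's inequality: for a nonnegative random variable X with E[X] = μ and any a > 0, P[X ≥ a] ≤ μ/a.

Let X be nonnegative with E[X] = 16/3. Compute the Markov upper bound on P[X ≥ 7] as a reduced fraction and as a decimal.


μ = E[X] = 16/3, a = 7.
Markov: P[X ≥ 7] ≤ μ/a = (16/3)/7 = 16/21.
Numerically: ≈ 0.761905.
(Since a = 7 > μ = 5.333333, the bound 16/21 is < 1 and informative.)

P[X ≥ 7] ≤ 16/21 ≈ 0.761905.


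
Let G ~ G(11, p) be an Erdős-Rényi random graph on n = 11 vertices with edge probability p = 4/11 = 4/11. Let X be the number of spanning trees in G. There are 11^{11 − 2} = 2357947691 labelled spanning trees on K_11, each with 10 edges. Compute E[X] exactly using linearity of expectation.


K_11 has 11^{11 − 2} = 2357947691 labelled spanning trees.
For each such spanning tree H, let X_H = 1 if all 10 edges of H are present in G. Then P[X_H = 1] = p^{10} = (4/11)^{10} = 1048576/25937424601.
By linearity of expectation: E[X] = Σ_H E[X_H] = 2357947691 · p^{10} = 2357947691 · 1048576/25937424601 = 1048576/11.
Numerically: E[X] ≈ 95325.1.

E[X] = 2357947691 · (4/11)^{10} = 1048576/11 ≈ 95325.1.


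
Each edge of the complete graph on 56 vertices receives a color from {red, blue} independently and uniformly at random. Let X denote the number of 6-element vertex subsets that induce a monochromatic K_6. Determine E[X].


Let X = Σ_S X_S over the C(56, 6) = 32468436 subsets S of size 6, where X_S = 1 if the K_6 on S is monochromatic.
For a fixed S, the K_6 on S has C(6, 2) = 15 edges. P[all 15 edges red] = (1/2)^15, and likewise for blue, so P[monochromatic] = 2·(1/2)^15 = 2^{1 − 15} = 1/16384.
Summing: E[X] = C(56, 6) · 2^{1 − 15} = 32468436 · 1/16384 = 8117109/4096.
Numerically: E[X] ≈ 1981.71606.

E[X] = C(56,6)·2^(1−C(6,2)) = 8117109/4096 ≈ 1981.71606.


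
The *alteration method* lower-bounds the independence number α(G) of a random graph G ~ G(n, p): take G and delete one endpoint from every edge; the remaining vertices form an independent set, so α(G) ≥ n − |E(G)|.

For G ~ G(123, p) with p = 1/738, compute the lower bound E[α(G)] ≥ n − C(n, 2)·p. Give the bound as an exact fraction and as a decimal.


E[|E(G)|] = C(123, 2)·p = 7503 · (1/738) = 61/6.
E[α(G)] ≥ n − E[|E(G)|] = 123 − 61/6 = 677/6.
Numerically: ≈ 112.8333.
(This is only a lower bound; the true E[α(G)] may be larger.)

E[α(G)] ≥ 677/6 ≈ 112.8333.


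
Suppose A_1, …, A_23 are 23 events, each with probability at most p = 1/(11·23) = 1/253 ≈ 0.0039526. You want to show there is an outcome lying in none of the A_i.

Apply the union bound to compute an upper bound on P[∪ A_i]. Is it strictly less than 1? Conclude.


Union bound: P[∪_{i=1}^{23} A_i] ≤ Σ_i P[A_i] ≤ 23·p = 23·(1/253) = 1/11.
Numerically: 1/11 ≈ 0.0909091.
Is 1/11 < 1? YES.
Since P[∪ A_i] ≤ 1/11 < 1, the complement has P[∩ A_i^c] ≥ 1 − 1/11 = 10/11 > 0, so some outcome avoids every A_i.

23·p = 1/11 ≈ 0.0909091; existence CERTIFIED by the union bound.


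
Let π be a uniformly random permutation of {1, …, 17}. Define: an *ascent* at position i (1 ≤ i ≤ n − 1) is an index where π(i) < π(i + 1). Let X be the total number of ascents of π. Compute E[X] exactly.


Write X = Σ X_I over i = 1, …, 16, with X_I the indicator of one ascent.
There are 16 indicators.
For each fixed i, the pair (π(i), π(i+1)) is a uniformly random ordered pair of distinct values from {1, …, 17}; by symmetry P[π(i) < π(i+1)] = 1/2.
By linearity: E[X] = 16 · (1/2) = (17 − 1) · (1/2) = 8 ≈ 8.00000.

E[X] = 8 = 8.00000.


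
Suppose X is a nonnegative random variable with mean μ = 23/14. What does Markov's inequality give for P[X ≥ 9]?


μ = E[X] = 23/14, a = 9.
Markov: P[X ≥ 9] ≤ μ/a = (23/14)/9 = 23/126.
Numerically: ≈ 0.182540.
(Since a = 9 > μ = 1.642857, the bound 23/126 is < 1 and informative.)

P[X ≥ 9] ≤ 23/126 ≈ 0.182540.


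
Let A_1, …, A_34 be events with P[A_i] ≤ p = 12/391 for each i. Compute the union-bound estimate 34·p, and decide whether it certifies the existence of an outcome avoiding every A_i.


Union bound: P[∪_{i=1}^{34} A_i] ≤ Σ_i P[A_i] ≤ 34·p = 34·(12/391) = 24/23.
Numerically: 24/23 ≈ 1.0435.
Is 24/23 < 1? NO.
Since the bound 24/23 is ≥ 1, the union bound is uninformative here; it does NOT by itself certify existence.

34·p = 24/23 ≈ 1.0435; existence NOT certified by the union bound.


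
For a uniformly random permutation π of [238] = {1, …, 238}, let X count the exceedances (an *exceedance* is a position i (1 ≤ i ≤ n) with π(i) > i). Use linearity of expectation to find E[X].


Write X = Σ_{i=1}^{238} X_i, where X_i = 1_{π(i) > i}.
For each fixed i, π(i) is uniform over {1, …, 238} (marginal of a uniform permutation), so P[π(i) > i] = (n − i)/n. Summing: Σ_{i=1}^{238} (n − i)/n = (0 + 1 + … + 237)/238 = 238(238 − 1)/(2·238) = (238 − 1)/2.
Hence E[X] = Σ_{i=1}^{238} (238 − i)/238 = 237/2 ≈ 118.500000.

E[X] = 237/2 = 118.500000.


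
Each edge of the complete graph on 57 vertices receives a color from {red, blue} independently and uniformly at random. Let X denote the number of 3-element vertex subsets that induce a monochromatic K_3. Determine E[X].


Let X = Σ_S X_S over the C(57, 3) = 29260 subsets S of size 3, where X_S = 1 if the K_3 on S is monochromatic.
For a fixed S, the K_3 on S has C(3, 2) = 3 edges. P[all 3 edges red] = (1/2)^3, and likewise for blue, so P[monochromatic] = 2·(1/2)^3 = 2^{1 − 3} = 1/4.
By linearity: E[X] = C(57, 3) · 2^{1 − 3} = 29260 · 1/4 = 7315.
Numerically: E[X] ≈ 7315.000.

E[X] = C(57,3)·2^(1−C(3,2)) = 7315 ≈ 7315.000.


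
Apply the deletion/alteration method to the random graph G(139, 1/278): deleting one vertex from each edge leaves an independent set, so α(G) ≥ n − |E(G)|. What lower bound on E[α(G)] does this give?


E[|E(G)|] = C(139, 2)·p = 9591 · (1/278) = 69/2.
E[α(G)] ≥ n − E[|E(G)|] = 139 − 69/2 = 209/2.
Numerically: ≈ 104.50000.
(This is only a lower bound; the true E[α(G)] may be larger.)

E[α(G)] ≥ 209/2 ≈ 104.50000.


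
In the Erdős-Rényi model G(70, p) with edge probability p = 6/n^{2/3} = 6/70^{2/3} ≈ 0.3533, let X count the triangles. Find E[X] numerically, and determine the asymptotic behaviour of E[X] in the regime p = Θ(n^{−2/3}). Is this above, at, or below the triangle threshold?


Number of potential triangles: C(70, 3) = 54740.
Each occurs with probability p³ ≈ (0.3533)³ ≈ 4.408163e-02.
By linearity: E[X] = C(70, 3)·p³ ≈ 54740 · 4.408163e-02 ≈ 2413.0286.
Since α = 2/3 < 1, p = c/n^{2/3} ≫ 1/n is above the triangle threshold p ~ 1/n. Asymptotically E[X] ~ (c³/6)·n^{3(1−α)} = (6³/6)·n^{1} → ∞; triangles are abundant w.h.p.

E[X] ≈ 2413.0286; in regime p = Θ(1/n^{2/3}) E[X] diverges (above the triangle threshold p ~ 1/n).


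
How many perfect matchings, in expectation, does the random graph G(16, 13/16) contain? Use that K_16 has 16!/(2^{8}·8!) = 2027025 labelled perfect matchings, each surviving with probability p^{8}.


K_16 has 16!/(2^{8}·8!) = 2027025 labelled perfect matchings.
For each such perfect matching H, let X_H = 1 if all 8 edges of H are present in G. Then P[X_H = 1] = p^{8} = (13/16)^{8} = 815730721/4294967296.
Summing the indicators: E[X] = Σ_H E[X_H] = 2027025 · p^{8} = 2027025 · 815730721/4294967296 = 1653506564735025/4294967296.
Numerically: E[X] ≈ 384987.

E[X] = 2027025 · (13/16)^{8} = 1653506564735025/4294967296 ≈ 384987.


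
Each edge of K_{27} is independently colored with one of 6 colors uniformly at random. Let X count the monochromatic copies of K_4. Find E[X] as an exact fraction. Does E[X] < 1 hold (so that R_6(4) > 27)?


E[X] = C(27, 4) · 6^{1 − 6} = 17550 · 6^{−5} = 17550/7776.
As a reduced fraction: E[X] = 325/144 ≈ 2.2569444.
Is E[X] < 1? NO.
Since E[X] ≥ 1, the first-moment bound is inconclusive at n = 27; it does NOT by itself certify R_6(4) > 27.

E[X] = 325/144 ≈ 2.2569444; E[X] ≥ 1; first-moment method inconclusive here.


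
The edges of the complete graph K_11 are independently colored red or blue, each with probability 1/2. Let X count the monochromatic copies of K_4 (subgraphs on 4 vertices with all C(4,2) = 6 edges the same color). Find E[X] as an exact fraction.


Let X = Σ_S X_S over the C(11, 4) = 330 subsets S of size 4, where X_S = 1 if the K_4 on S is monochromatic.
For a fixed S, the K_4 on S has C(4, 2) = 6 edges. P[all 6 edges red] = (1/2)^6, and likewise for blue, so P[monochromatic] = 2·(1/2)^6 = 2^{1 − 6} = 1/32.
By linearity: E[X] = C(11, 4) · 2^{1 − 6} = 330 · 1/32 = 165/16.
Numerically: E[X] ≈ 10.3125.

E[X] = C(11,4)·2^(1−C(4,2)) = 165/16 ≈ 10.3125.


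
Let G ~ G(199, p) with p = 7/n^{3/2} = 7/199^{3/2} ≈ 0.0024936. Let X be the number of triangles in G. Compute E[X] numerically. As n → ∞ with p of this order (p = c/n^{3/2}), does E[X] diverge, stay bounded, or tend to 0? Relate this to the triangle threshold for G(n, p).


Number of potential triangles: C(199, 3) = 1293699.
Each occurs with probability p³ ≈ (0.0024936)³ ≈ 1.5504411e-08.
By linearity: E[X] = C(199, 3)·p³ ≈ 1293699 · 1.5504411e-08 ≈ 0.02006.
Since α = 3/2 > 1, p = c/n^{3/2} = o(1/n) is below the triangle threshold p ~ 1/n. Asymptotically E[X] ~ (c³/6)·n^{3(1−α)} = (7³/6)·n^{-1.5} → 0, so by Markov's inequality G has no triangles w.h.p.

E[X] ≈ 0.02006; in regime p = Θ(1/n^{3/2}) E[X] tends to 0 (below the triangle threshold p ~ 1/n).


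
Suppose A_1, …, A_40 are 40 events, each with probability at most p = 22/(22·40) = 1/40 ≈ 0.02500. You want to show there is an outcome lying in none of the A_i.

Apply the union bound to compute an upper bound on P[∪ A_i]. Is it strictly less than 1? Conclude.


Union bound: P[∪_{i=1}^{40} A_i] ≤ Σ_i P[A_i] ≤ 40·p = 40·(1/40) = 1.
Numerically: 1 ≈ 1.00000.
Is 1 < 1? NO.
Since the bound 1 is ≥ 1, the union bound is uninformative here; it does NOT by itself certify existence.

40·p = 1 ≈ 1.00000; existence NOT certified by the union bound.


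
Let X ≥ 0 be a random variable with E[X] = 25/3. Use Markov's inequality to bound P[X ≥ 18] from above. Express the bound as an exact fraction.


μ = E[X] = 25/3, a = 18.
Markov: P[X ≥ 18] ≤ μ/a = (25/3)/18 = 25/54.
Numerically: ≈ 0.46296.
(Since a = 18 > μ = 8.33333, the bound 25/54 is < 1 and informative.)

P[X ≥ 18] ≤ 25/54 ≈ 0.46296.


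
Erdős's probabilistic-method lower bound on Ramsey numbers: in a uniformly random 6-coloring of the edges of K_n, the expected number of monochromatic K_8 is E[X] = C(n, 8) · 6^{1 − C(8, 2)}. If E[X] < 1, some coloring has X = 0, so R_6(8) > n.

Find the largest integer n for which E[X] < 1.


We need C(n, 8) · 6^{1 − 28} < 1, i.e. C(n, 8) < 6^{28 − 1} = 1023490369077469249536.
Check values of n near the boundary:
  n = 1593: C(1593, 8) = 1010555394551193970323; 1010555394551193970323 < 1023490369077469249536? YES
  n = 1594: C(1594, 8) = 1015652773590544255167; 1015652773590544255167 < 1023490369077469249536? YES
  n = 1595: C(1595, 8) = 1020772636343363633895; 1020772636343363633895 < 1023490369077469249536? YES
  n = 1596: C(1596, 8) = 1025915067760710553965; 1025915067760710553965 < 1023490369077469249536? NO
  n = 1597: C(1597, 8) = 1031080153060953275445; 1031080153060953275445 < 1023490369077469249536? NO
The largest n with C(n, 8) < 1023490369077469249536 is n = 1595 (where E[X] = 113419181815929292655/113721152119718805504 ≈ 0.9973). Hence R_6(8) > 1595, i.e. R_6(8) ≥ 1596.

Largest n = 1595; hence R_6(8) > 1595.


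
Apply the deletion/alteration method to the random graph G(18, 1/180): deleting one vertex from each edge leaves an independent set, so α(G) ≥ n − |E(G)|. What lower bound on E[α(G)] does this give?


E[|E(G)|] = C(18, 2)·p = 153 · (1/180) = 17/20.
E[α(G)] ≥ n − E[|E(G)|] = 18 − 17/20 = 343/20.
Numerically: ≈ 17.15000.
(This is only a lower bound; the true E[α(G)] may be larger.)

E[α(G)] ≥ 343/20 ≈ 17.15000.


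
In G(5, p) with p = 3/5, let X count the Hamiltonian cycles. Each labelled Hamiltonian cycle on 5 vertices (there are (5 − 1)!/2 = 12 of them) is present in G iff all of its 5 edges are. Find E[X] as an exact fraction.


K_5 has (5 − 1)!/2 = 12 labelled Hamiltonian cycles.
For each such Hamiltonian cycle H, let X_H = 1 if all 5 edges of H are present in G. Then P[X_H = 1] = p^{5} = (3/5)^{5} = 243/3125.
Summing the indicators: E[X] = Σ_H E[X_H] = 12 · p^{5} = 12 · 243/3125 = 2916/3125.
Numerically: E[X] ≈ 0.93312.

E[X] = 12 · (3/5)^{5} = 2916/3125 ≈ 0.93312.


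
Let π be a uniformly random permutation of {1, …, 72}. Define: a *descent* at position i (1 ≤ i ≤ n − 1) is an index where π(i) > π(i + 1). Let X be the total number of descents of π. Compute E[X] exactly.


Write X = Σ X_I over i = 1, …, 71, with X_I the indicator of one descent.
There are 71 indicators.
For each fixed i, the pair (π(i), π(i+1)) is a uniformly random ordered pair of distinct values from {1, …, 72}; by symmetry P[π(i) > π(i+1)] = 1/2.
By linearity: E[X] = 71 · (1/2) = (72 − 1) · (1/2) = 71/2 ≈ 35.50000.

E[X] = 71/2 = 35.50000.


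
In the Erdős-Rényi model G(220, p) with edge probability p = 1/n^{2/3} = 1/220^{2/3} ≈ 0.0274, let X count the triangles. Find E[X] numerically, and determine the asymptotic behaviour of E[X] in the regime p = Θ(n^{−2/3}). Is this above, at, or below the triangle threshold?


Number of potential triangles: C(220, 3) = 1750540.
Each occurs with probability p³ ≈ (0.0274)³ ≈ 2.06612e-05.
By linearity: E[X] = C(220, 3)·p³ ≈ 1750540 · 2.06612e-05 ≈ 36.168.
Since α = 2/3 < 1, p = c/n^{2/3} ≫ 1/n is above the triangle threshold p ~ 1/n. Asymptotically E[X] ~ (c³/6)·n^{3(1−α)} = (1³/6)·n^{1} → ∞; triangles are abundant w.h.p.

E[X] ≈ 36.168; in regime p = Θ(1/n^{2/3}) E[X] diverges (above the triangle threshold p ~ 1/n).


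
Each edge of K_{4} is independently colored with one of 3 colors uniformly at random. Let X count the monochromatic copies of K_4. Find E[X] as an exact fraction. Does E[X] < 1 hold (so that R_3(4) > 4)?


E[X] = C(4, 4) · 3^{1 − 6} = 1 · 3^{−5} = 1/243.
As a reduced fraction: E[X] = 1/243 ≈ 0.0041.
Is E[X] < 1? YES.
Since E[X] < 1, there exists a 3-coloring of K_{4} with no monochromatic K_4; hence R_3(4) > 4.

E[X] = 1/243 ≈ 0.0041; E[X] < 1, so R_3(4) > 4.


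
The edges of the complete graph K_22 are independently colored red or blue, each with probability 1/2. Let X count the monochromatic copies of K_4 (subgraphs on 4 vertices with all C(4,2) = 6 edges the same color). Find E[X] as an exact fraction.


Let X = Σ_S X_S over the C(22, 4) = 7315 subsets S of size 4, where X_S = 1 if the K_4 on S is monochromatic.
For a fixed S, the K_4 on S has C(4, 2) = 6 edges. P[all 6 edges red] = (1/2)^6, and likewise for blue, so P[monochromatic] = 2·(1/2)^6 = 2^{1 − 6} = 1/32.
By linearity of expectation: E[X] = C(22, 4) · 2^{1 − 6} = 7315 · 1/32 = 7315/32.
Numerically: E[X] ≈ 228.5938.

E[X] = C(22,4)·2^(1−C(4,2)) = 7315/32 ≈ 228.5938.


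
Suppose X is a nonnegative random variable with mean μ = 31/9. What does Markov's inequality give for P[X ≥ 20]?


μ = E[X] = 31/9, a = 20.
Markov: P[X ≥ 20] ≤ μ/a = (31/9)/20 = 31/180.
Numerically: ≈ 0.172222.
(Since a = 20 > μ = 3.444444, the bound 31/180 is < 1 and informative.)

P[X ≥ 20] ≤ 31/180 ≈ 0.172222.


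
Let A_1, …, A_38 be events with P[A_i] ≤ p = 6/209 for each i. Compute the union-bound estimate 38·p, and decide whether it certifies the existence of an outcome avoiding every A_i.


Union bound: P[∪_{i=1}^{38} A_i] ≤ Σ_i P[A_i] ≤ 38·p = 38·(6/209) = 12/11.
Numerically: 12/11 ≈ 1.0909.
Is 12/11 < 1? NO.
Since the bound 12/11 is ≥ 1, the union bound is uninformative here; it does NOT by itself certify existence.

38·p = 12/11 ≈ 1.0909; existence NOT certified by the union bound.


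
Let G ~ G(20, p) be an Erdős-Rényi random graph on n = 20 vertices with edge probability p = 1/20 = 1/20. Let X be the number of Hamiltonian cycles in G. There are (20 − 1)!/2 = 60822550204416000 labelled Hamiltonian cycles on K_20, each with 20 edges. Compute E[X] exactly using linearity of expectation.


K_20 has (20 − 1)!/2 = 60822550204416000 labelled Hamiltonian cycles.
For each such Hamiltonian cycle H, let X_H = 1 if all 20 edges of H are present in G. Then P[X_H = 1] = p^{20} = (1/20)^{20} = 1/104857600000000000000000000.
By linearity of expectation: E[X] = Σ_H E[X_H] = 60822550204416000 · p^{20} = 60822550204416000 · 1/104857600000000000000000000 = 14849255421/25600000000000000000.
Numerically: E[X] ≈ 5.8e-10.

E[X] = 60822550204416000 · (1/20)^{20} = 14849255421/25600000000000000000 ≈ 5.8e-10.


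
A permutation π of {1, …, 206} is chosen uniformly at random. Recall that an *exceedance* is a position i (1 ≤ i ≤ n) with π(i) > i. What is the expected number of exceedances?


Write X = Σ_{i=1}^{206} X_i, where X_i = 1_{π(i) > i}.
For each fixed i, π(i) is uniform over {1, …, 206} (marginal of a uniform permutation), so P[π(i) > i] = (n − i)/n. Summing: Σ_{i=1}^{206} (n − i)/n = (0 + 1 + … + 205)/206 = 206(206 − 1)/(2·206) = (206 − 1)/2.
Hence E[X] = Σ_{i=1}^{206} (206 − i)/206 = 205/2 ≈ 102.500000.

E[X] = 205/2 = 102.500000.


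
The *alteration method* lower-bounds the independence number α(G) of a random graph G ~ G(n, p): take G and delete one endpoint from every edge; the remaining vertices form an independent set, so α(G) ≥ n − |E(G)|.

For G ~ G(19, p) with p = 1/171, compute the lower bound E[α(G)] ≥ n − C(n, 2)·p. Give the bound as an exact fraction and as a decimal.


E[|E(G)|] = C(19, 2)·p = 171 · (1/171) = 1.
E[α(G)] ≥ n − E[|E(G)|] = 19 − 1 = 18.
Numerically: ≈ 18.0000.
(This is only a lower bound; the true E[α(G)] may be larger.)

E[α(G)] ≥ 18 ≈ 18.0000.


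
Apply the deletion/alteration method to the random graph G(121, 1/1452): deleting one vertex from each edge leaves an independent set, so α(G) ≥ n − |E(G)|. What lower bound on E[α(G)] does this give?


E[|E(G)|] = C(121, 2)·p = 7260 · (1/1452) = 5.
E[α(G)] ≥ n − E[|E(G)|] = 121 − 5 = 116.
Numerically: ≈ 116.000000.
(This is only a lower bound; the true E[α(G)] may be larger.)

E[α(G)] ≥ 116 ≈ 116.000000.


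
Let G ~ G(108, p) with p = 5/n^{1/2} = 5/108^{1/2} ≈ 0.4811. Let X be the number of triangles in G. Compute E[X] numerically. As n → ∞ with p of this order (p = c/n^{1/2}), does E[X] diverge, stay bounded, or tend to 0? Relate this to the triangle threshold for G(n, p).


Number of potential triangles: C(108, 3) = 204156.
Each occurs with probability p³ ≈ (0.4811)³ ≈ 1.113716e-01.
By linearity: E[X] = C(108, 3)·p³ ≈ 204156 · 1.113716e-01 ≈ 22737.1762.
Since α = 1/2 < 1, p = c/n^{1/2} ≫ 1/n is above the triangle threshold p ~ 1/n. Asymptotically E[X] ~ (c³/6)·n^{3(1−α)} = (5³/6)·n^{1.5} → ∞; triangles are abundant w.h.p.

E[X] ≈ 22737.1762; in regime p = Θ(1/n^{1/2}) E[X] diverges (above the triangle threshold p ~ 1/n).


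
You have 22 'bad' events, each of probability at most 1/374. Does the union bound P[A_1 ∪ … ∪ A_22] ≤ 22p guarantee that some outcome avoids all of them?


Union bound: P[∪_{i=1}^{22} A_i] ≤ Σ_i P[A_i] ≤ 22·p = 22·(1/374) = 1/17.
Numerically: 1/17 ≈ 0.059.
Is 1/17 < 1? YES.
Since P[∪ A_i] ≤ 1/17 < 1, the complement has P[∩ A_i^c] ≥ 1 − 1/17 = 16/17 > 0, so some outcome avoids every A_i.

22·p = 1/17 ≈ 0.059; existence CERTIFIED by the union bound.


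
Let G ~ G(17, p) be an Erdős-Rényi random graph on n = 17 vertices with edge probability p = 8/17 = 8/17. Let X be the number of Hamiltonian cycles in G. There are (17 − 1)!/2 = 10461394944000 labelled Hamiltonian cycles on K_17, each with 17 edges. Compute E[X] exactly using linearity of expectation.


K_17 has (17 − 1)!/2 = 10461394944000 labelled Hamiltonian cycles.
For each such Hamiltonian cycle H, let X_H = 1 if all 17 edges of H are present in G. Then P[X_H = 1] = p^{17} = (8/17)^{17} = 2251799813685248/827240261886336764177.
Summing the indicators: E[X] = Σ_H E[X_H] = 10461394944000 · p^{17} = 10461394944000 · 2251799813685248/827240261886336764177 = 23556967185786995434586112000/827240261886336764177.
Numerically: E[X] ≈ 2.8477e+07.

E[X] = 10461394944000 · (8/17)^{17} = 23556967185786995434586112000/827240261886336764177 ≈ 2.8477e+07.


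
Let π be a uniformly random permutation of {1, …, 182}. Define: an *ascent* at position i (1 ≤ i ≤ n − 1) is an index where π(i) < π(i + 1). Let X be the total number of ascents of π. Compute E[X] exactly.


Write X = Σ X_I over i = 1, …, 181, with X_I the indicator of one ascent.
There are 181 indicators.
For each fixed i, the pair (π(i), π(i+1)) is a uniformly random ordered pair of distinct values from {1, …, 182}; by symmetry P[π(i) < π(i+1)] = 1/2.
By linearity: E[X] = 181 · (1/2) = (182 − 1) · (1/2) = 181/2 ≈ 90.500000.

E[X] = 181/2 = 90.500000.


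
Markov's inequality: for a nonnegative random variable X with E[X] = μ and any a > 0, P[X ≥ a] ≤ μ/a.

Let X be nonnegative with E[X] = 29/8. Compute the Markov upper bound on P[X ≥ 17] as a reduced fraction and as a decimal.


μ = E[X] = 29/8, a = 17.
Markov: P[X ≥ 17] ≤ μ/a = (29/8)/17 = 29/136.
Numerically: ≈ 0.21324.
(Since a = 17 > μ = 3.62500, the bound 29/136 is < 1 and informative.)

P[X ≥ 17] ≤ 29/136 ≈ 0.21324.


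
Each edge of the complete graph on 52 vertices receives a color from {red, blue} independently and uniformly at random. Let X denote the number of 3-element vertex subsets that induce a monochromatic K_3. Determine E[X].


Let X = Σ_S X_S over the C(52, 3) = 22100 subsets S of size 3, where X_S = 1 if the K_3 on S is monochromatic.
For a fixed S, the K_3 on S has C(3, 2) = 3 edges. P[all 3 edges red] = (1/2)^3, and likewise for blue, so P[monochromatic] = 2·(1/2)^3 = 2^{1 − 3} = 1/4.
By linearity: E[X] = C(52, 3) · 2^{1 − 3} = 22100 · 1/4 = 5525.
Numerically: E[X] ≈ 5525.00000.

E[X] = C(52,3)·2^(1−C(3,2)) = 5525 ≈ 5525.00000.


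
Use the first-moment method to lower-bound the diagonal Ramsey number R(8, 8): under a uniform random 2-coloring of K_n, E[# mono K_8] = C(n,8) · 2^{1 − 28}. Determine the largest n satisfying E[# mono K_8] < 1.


We need C(n, 8) · 2^{1 − 28} < 1, i.e. C(n, 8) < 2^{28 − 1} = 134217728.
Check values of n near the boundary:
  n = 40: C(40, 8) = 76904685; 76904685 < 134217728? YES
  n = 41: C(41, 8) = 95548245; 95548245 < 134217728? YES
  n = 42: C(42, 8) = 118030185; 118030185 < 134217728? YES
  n = 43: C(43, 8) = 145008513; 145008513 < 134217728? NO
The largest n with C(n, 8) < 134217728 is n = 42 (where E[X] = 118030185/134217728 ≈ 0.87939). Hence R(8, 8) > 42, i.e. R(8, 8) ≥ 43.

Largest n = 42; hence R(8, 8) > 42.


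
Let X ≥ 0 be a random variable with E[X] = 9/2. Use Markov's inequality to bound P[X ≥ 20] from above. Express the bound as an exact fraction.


μ = E[X] = 9/2, a = 20.
Markov: P[X ≥ 20] ≤ μ/a = (9/2)/20 = 9/40.
Numerically: ≈ 0.225000.
(Since a = 20 > μ = 4.500000, the bound 9/40 is < 1 and informative.)

P[X ≥ 20] ≤ 9/40 ≈ 0.225000.


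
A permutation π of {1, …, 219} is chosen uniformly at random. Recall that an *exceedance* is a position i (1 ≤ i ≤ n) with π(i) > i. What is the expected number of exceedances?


Write X = Σ_{i=1}^{219} X_i, where X_i = 1_{π(i) > i}.
For each fixed i, π(i) is uniform over {1, …, 219} (marginal of a uniform permutation), so P[π(i) > i] = (n − i)/n. Summing: Σ_{i=1}^{219} (n − i)/n = (0 + 1 + … + 218)/219 = 219(219 − 1)/(2·219) = (219 − 1)/2.
Hence E[X] = Σ_{i=1}^{219} (219 − i)/219 = 109 ≈ 109.00000.

E[X] = 109 = 109.00000.


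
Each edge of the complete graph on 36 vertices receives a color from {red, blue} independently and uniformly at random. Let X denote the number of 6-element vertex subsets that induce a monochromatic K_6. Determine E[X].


Let X = Σ_S X_S over the C(36, 6) = 1947792 subsets S of size 6, where X_S = 1 if the K_6 on S is monochromatic.
For a fixed S, the K_6 on S has C(6, 2) = 15 edges. P[all 15 edges red] = (1/2)^15, and likewise for blue, so P[monochromatic] = 2·(1/2)^15 = 2^{1 − 15} = 1/16384.
Summing: E[X] = C(36, 6) · 2^{1 − 15} = 1947792 · 1/16384 = 121737/1024.
Numerically: E[X] ≈ 118.88379.

E[X] = C(36,6)·2^(1−C(6,2)) = 121737/1024 ≈ 118.88379.


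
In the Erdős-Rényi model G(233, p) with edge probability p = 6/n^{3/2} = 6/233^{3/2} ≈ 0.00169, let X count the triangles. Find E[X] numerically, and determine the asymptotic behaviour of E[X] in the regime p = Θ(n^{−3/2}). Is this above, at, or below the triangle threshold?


Number of potential triangles: C(233, 3) = 2081156.
Each occurs with probability p³ ≈ (0.00169)³ ≈ 4.80123e-09.
By linearity: E[X] = C(233, 3)·p³ ≈ 2081156 · 4.80123e-09 ≈ 0.010.
Since α = 3/2 > 1, p = c/n^{3/2} = o(1/n) is below the triangle threshold p ~ 1/n. Asymptotically E[X] ~ (c³/6)·n^{3(1−α)} = (6³/6)·n^{-1.5} → 0, so by Markov's inequality G has no triangles w.h.p.

E[X] ≈ 0.010; in regime p = Θ(1/n^{3/2}) E[X] tends to 0 (below the triangle threshold p ~ 1/n).


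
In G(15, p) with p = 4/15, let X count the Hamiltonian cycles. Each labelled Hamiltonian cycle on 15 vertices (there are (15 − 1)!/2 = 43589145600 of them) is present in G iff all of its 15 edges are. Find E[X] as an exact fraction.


K_15 has (15 − 1)!/2 = 43589145600 labelled Hamiltonian cycles.
For each such Hamiltonian cycle H, let X_H = 1 if all 15 edges of H are present in G. Then P[X_H = 1] = p^{15} = (4/15)^{15} = 1073741824/437893890380859375.
Summing the indicators: E[X] = Σ_H E[X_H] = 43589145600 · p^{15} = 43589145600 · 1073741824/437893890380859375 = 7704277975826432/72081298828125.
Numerically: E[X] ≈ 106.9.

E[X] = 43589145600 · (4/15)^{15} = 7704277975826432/72081298828125 ≈ 106.9.
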